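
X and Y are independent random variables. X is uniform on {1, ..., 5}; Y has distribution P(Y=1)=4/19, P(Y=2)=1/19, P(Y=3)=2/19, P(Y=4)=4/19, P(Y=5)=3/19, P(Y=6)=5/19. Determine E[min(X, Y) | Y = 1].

P(Y = 1) = 4/19.
Summing min(X,Y)·P(x,y) over outcomes with Y = 1 gives 4/19.
E[min(X, Y) | Y = 1] = (4/19) / (4/19) = 1.

1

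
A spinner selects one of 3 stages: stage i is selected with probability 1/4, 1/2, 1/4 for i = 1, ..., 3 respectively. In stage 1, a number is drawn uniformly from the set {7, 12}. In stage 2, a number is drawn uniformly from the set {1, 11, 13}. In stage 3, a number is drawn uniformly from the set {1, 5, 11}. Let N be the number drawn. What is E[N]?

E[N | stage 1] = (7+12)/2 = 19/2.
E[N | stage 2] = (1+11+13)/3 = 25/3.
E[N | stage 3] = (1+5+11)/3 = 17/3.
By the law of total expectation,
E[N] = (1/4)·(19/2) + (1/2)·(25/3) + (1/4)·(17/3) = 191/24.

191/24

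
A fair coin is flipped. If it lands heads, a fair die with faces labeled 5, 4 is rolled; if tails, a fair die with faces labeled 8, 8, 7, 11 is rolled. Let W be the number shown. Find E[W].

E[W | heads] = (5+4)/2 = 9/2.
E[W | tails] = (8+8+7+11)/4 = 17/2.
By the law of total expectation,
E[W] = (1/2)·(9/2) + (1/2)·(17/2) = 13/2.

13/2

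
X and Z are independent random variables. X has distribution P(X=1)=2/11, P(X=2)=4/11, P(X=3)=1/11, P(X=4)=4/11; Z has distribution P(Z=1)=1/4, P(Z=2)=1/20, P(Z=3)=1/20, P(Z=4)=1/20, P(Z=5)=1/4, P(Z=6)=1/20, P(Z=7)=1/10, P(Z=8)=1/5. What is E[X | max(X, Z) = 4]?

P(max(X, Z) = 4) = 39/220.
Summing X·P(x,y) over outcomes with max(X, Z) = 4 gives 141/220.
E[X | max(X, Z) = 4] = (141/220) / (39/220) = 47/13.

47/13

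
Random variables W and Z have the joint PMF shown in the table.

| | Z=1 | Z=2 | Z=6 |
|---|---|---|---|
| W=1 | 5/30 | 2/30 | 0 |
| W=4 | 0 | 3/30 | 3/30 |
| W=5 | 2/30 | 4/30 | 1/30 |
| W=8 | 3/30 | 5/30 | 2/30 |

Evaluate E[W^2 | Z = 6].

P(Z = 6) = 1/5.
Summing W^2·P(W=x,Z=y) over the conditioning event gives 67/10.
E[W^2 | Z = 6] = (67/10) / (1/5) = 67/2.

67/2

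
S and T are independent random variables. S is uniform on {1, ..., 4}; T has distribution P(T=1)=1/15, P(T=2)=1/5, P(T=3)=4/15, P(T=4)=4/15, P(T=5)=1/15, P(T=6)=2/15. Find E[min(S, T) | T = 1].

1

P(T = 1) = 1/15.
Summing min(S,T)·P(x,y) over outcomes with T = 1 gives 1/15.
E[min(S, T) | T = 1] = (1/15) / (1/15) = 1.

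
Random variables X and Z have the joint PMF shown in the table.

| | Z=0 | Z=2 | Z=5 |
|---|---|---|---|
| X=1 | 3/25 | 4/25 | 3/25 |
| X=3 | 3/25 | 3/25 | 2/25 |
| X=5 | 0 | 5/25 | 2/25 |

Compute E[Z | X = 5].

P(X = 5) = 7/25.
Summing Z·P(X=x,Z=y) over the conditioning event gives 4/5.
E[Z | X = 5] = (4/5) / (7/25) = 20/7.

20/7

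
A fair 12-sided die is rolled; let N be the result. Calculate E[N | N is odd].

Given N is odd, N is equally likely to be any of {1, 3, 5, 7, 9, 11}.
E[N | N is odd] = (1 + 3 + 5 + 7 + 9 + 11) / 6 = 6.

6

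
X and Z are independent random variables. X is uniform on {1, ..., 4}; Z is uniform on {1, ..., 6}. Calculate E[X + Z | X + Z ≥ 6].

P(X + Z ≥ 6) = 7/12.
Summing (X+Z)·P(x,y) over outcomes with X + Z ≥ 6 gives 13/3.
E[X + Z | X + Z ≥ 6] = (13/3) / (7/12) = 52/7.

52/7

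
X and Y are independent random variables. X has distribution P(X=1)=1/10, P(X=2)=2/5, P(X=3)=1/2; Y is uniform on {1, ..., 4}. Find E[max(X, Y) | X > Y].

19/7

P(X > Y) = 7/20.
Summing max(X,Y)·P(x,y) over outcomes with X > Y gives 19/20.
E[max(X, Y) | X > Y] = (19/20) / (7/20) = 19/7.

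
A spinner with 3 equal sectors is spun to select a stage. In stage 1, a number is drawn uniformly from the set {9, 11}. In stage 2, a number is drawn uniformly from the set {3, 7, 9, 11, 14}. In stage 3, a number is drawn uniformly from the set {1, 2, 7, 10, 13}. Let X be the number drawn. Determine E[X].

127/15

E[X | stage 1] = (9+11)/2 = 10.
E[X | stage 2] = (3+7+9+11+14)/5 = 44/5.
E[X | stage 3] = (1+2+7+10+13)/5 = 33/5.
By the law of total expectation,
E[X] = (1/3)·(10) + (1/3)·(44/5) + (1/3)·(33/5) = 127/15.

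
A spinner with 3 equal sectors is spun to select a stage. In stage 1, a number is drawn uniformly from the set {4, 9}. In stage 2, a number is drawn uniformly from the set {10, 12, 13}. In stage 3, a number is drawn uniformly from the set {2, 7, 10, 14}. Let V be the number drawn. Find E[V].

E[V | stage 1] = (4+9)/2 = 13/2.
E[V | stage 2] = (10+12+13)/3 = 35/3.
E[V | stage 3] = (2+7+10+14)/4 = 33/4.
E[V] = (1/3)·(13/2) + (1/3)·(35/3) + (1/3)·(33/4) = 317/36.

317/36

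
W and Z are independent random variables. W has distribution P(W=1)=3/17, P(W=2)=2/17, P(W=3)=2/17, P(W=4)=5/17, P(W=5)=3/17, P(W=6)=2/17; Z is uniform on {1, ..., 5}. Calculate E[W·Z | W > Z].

P(W > Z) = 43/85.
Summing WZ·P(x,y) over outcomes with W > Z gives 472/85.
E[W·Z | W > Z] = (472/85) / (43/85) = 472/43.

472/43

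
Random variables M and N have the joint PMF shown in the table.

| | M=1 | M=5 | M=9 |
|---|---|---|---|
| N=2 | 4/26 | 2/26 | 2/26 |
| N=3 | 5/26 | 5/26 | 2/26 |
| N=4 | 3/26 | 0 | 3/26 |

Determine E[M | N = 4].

P(N = 4) = 3/13.
Summing M·P(M=x,N=y) over the conditioning event gives 15/13.
E[M | N = 4] = (15/13) / (3/13) = 5.

5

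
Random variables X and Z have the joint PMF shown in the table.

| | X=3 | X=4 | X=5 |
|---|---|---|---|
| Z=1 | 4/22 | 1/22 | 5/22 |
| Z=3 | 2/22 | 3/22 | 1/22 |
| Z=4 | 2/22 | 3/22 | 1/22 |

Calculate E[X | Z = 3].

23/6

P(Z = 3) = 3/11.
Summing X·P(X=x,Z=y) over the conditioning event gives 23/22.
E[X | Z = 3] = (23/22) / (3/11) = 23/6.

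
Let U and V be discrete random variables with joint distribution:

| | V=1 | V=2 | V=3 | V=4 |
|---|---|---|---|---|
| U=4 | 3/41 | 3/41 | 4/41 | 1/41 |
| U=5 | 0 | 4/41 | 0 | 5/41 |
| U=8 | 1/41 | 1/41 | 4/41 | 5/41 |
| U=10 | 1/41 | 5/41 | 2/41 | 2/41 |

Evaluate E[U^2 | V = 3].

P(V = 3) = 10/41.
Σ U^2·P over the event = 16·(4/41) + 64·(4/41) + 100·(2/41) = 520/41.
E[U^2 | V = 3] = (520/41) / (10/41) = 52.

52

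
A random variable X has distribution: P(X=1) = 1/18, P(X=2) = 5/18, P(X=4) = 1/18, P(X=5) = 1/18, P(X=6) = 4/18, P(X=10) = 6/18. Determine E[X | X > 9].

10

P(X > 9) = 1/3.
Σ over the event: 10·1/3 = 10/3.
E[X | X > 9] = (10/3) / (1/3) = 10.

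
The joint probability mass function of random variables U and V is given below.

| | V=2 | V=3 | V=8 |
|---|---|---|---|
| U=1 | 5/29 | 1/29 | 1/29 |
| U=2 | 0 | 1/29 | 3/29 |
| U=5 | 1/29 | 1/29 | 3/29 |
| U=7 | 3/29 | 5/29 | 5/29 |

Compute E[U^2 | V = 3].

P(V = 3) = 8/29.
Σ U^2·P over the event = 1·(1/29) + 4·(1/29) + 25·(1/29) + 49·(5/29) = 275/29.
E[U^2 | V = 3] = (275/29) / (8/29) = 275/8.

275/8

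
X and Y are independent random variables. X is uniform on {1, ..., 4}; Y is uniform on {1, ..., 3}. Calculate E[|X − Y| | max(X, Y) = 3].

6/5

Outcomes with max(X, Y) = 3: (1,3), (2,3), (3,1), (3,2), (3,3), each with probability 1/12.
E[|X − Y| | max(X, Y) = 3] = (2 + 1 + 2 + 1 + 0) / 5 = 6/5.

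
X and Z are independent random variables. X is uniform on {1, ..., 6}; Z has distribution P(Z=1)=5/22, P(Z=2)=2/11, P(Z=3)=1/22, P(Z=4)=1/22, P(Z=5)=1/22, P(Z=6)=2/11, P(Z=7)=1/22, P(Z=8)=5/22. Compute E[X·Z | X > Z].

P(X > Z) = 47/132.
Summing XZ·P(x,y) over outcomes with X > Z gives 11/4.
E[X·Z | X > Z] = (11/4) / (47/132) = 363/47.

363/47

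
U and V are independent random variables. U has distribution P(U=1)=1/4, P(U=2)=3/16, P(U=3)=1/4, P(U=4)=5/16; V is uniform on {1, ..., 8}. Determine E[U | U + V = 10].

P(U + V = 10) = 3/32.
Summing U·P(x,y) over outcomes with U + V = 10 gives 19/64.
E[U | U + V = 10] = (19/64) / (3/32) = 19/6.

19/6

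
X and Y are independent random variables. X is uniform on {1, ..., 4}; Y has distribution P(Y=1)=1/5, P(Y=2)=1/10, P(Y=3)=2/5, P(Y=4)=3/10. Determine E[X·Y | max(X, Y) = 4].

P(max(X, Y) = 4) = 19/40.
Summing XY·P(x,y) over outcomes with max(X, Y) = 4 gives 23/5.
E[X·Y | max(X, Y) = 4] = (23/5) / (19/40) = 184/19.

184/19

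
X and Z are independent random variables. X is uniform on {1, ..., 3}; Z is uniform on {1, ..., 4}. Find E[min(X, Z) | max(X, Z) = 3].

9/5

P(max(X, Z) = 3) = 5/12.
Summing min(X,Z)·P(x,y) over outcomes with max(X, Z) = 3 gives 3/4.
E[min(X, Z) | max(X, Z) = 3] = (3/4) / (5/12) = 9/5.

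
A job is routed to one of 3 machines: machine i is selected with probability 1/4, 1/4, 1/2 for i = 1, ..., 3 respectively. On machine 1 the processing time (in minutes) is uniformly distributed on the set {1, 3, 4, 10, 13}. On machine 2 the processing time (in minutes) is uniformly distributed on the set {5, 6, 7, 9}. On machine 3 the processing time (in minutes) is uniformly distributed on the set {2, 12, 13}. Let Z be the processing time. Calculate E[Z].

E[Z | machine 1] = (1+3+4+10+13)/5 = 31/5.
E[Z | machine 2] = (5+6+7+9)/4 = 27/4.
E[Z | machine 3] = (2+12+13)/3 = 9.
By the law of total expectation,
E[Z] = (1/4)·(31/5) + (1/4)·(27/4) + (1/2)·(9) = 619/80.

619/80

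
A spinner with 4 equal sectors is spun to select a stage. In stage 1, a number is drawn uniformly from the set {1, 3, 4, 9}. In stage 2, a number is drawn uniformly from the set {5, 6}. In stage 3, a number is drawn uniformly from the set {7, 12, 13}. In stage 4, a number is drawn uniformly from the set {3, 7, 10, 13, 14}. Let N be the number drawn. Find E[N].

E[N | stage 1] = (1+3+4+9)/4 = 17/4.
E[N | stage 2] = (5+6)/2 = 11/2.
E[N | stage 3] = (7+12+13)/3 = 32/3.
E[N | stage 4] = (3+7+10+13+14)/5 = 47/5.
E[N] = (1/4)·(17/4) + (1/4)·(11/2) + (1/4)·(32/3) + (1/4)·(47/5) = 1789/240.

1789/240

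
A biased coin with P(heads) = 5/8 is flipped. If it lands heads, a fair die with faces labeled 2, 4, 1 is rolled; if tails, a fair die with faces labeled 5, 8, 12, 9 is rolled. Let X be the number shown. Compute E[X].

E[X | heads] = (2+4+1)/3 = 7/3.
E[X | tails] = (5+8+12+9)/4 = 17/2.
E[X] = (5/8)·(7/3) + (3/8)·(17/2) = 223/48.

223/48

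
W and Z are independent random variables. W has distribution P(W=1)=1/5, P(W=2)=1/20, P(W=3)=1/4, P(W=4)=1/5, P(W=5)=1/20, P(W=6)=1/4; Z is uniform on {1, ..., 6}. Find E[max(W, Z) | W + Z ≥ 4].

177/37

P(W + Z ≥ 4) = 37/40.
Summing max(W,Z)·P(x,y) over outcomes with W + Z ≥ 4 gives 177/40.
E[max(W, Z) | W + Z ≥ 4] = (177/40) / (37/40) = 177/37.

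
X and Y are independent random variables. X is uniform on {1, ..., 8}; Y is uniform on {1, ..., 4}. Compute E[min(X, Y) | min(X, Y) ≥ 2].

P(min(X, Y) ≥ 2) = 21/32.
Summing min(X,Y)·P(x,y) over outcomes with min(X, Y) ≥ 2 gives 59/32.
E[min(X, Y) | min(X, Y) ≥ 2] = (59/32) / (21/32) = 59/21.

59/21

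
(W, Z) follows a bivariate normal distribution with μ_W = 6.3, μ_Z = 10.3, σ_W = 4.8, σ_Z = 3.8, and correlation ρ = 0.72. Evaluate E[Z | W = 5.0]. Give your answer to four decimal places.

E[Z | W=x] = μ_Z + ρ(σ_Z/σ_W)(x − μ_W) for jointly normal variables.
E[Z | W=5.0] = 10.3 + (0.72)·(3.8/4.8)·(5.0 − (6.3)) = 10.3 + (0.57)·(-1.3) = 9.5590.

9.5590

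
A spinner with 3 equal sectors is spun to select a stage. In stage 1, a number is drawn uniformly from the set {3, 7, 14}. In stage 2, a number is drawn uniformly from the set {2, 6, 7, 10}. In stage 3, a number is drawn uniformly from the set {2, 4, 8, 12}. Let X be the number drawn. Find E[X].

E[X | stage 1] = (3+7+14)/3 = 8.
E[X | stage 2] = (2+6+7+10)/4 = 25/4.
E[X | stage 3] = (2+4+8+12)/4 = 13/2.
E[X] = (1/3)·(8) + (1/3)·(25/4) + (1/3)·(13/2) = 83/12.

83/12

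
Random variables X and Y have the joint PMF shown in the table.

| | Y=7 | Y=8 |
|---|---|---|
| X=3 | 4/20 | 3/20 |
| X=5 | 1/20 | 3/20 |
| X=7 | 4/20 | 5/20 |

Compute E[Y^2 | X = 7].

P(X = 7) = 9/20.
Σ Y^2·P over the event = 49·(4/20) + 64·(5/20) = 129/5.
E[Y^2 | X = 7] = (129/5) / (9/20) = 172/3.

172/3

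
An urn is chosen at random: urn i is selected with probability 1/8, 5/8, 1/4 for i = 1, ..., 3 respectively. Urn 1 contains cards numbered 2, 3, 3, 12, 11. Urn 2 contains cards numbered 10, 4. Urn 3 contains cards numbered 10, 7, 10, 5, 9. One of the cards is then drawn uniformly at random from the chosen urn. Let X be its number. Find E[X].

E[X | urn 1] = (2+3+3+12+11)/5 = 31/5.
E[X | urn 2] = (10+4)/2 = 7.
E[X | urn 3] = (10+7+10+5+9)/5 = 41/5.
E[X] = (1/8)·(31/5) + (5/8)·(7) + (1/4)·(41/5) = 36/5.

36/5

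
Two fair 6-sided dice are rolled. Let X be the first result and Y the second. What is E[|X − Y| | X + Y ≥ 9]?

Outcomes with X + Y ≥ 9: (3,6), (4,5), (4,6), (5,4), (5,5), (5,6), (6,3), (6,4), (6,5), (6,6), each with probability 1/36.
E[|X − Y| | X + Y ≥ 9] = (3 + 1 + 2 + 1 + 0 + 1 + 3 + 2 + 1 + 0) / 10 = 7/5.

7/5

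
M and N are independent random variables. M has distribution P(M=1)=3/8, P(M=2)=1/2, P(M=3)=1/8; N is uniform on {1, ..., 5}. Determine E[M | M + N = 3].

P(M + N = 3) = 7/40.
Summing M·P(x,y) over outcomes with M + N = 3 gives 11/40.
E[M | M + N = 3] = (11/40) / (7/40) = 11/7.

11/7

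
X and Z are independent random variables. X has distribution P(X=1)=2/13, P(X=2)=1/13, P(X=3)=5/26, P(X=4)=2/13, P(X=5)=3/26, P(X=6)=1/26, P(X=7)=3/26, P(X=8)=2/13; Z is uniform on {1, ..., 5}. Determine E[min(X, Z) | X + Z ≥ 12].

P(X + Z ≥ 12) = 11/130.
Summing min(X,Z)·P(x,y) over outcomes with X + Z ≥ 12 gives 51/130.
E[min(X, Z) | X + Z ≥ 12] = (51/130) / (11/130) = 51/11.

51/11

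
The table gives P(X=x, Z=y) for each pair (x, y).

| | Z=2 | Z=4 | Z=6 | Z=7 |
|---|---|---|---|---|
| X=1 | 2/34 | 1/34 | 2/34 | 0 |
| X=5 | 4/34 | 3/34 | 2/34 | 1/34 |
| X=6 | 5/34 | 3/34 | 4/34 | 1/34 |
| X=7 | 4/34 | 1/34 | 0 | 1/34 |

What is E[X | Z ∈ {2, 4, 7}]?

P(Z ∈ {2, 4, 7}) = 13/17.
Summing X·P(X=x,Z=y) over the conditioning event gives 139/34.
E[X | Z ∈ {2, 4, 7}] = (139/34) / (13/17) = 139/26.

139/26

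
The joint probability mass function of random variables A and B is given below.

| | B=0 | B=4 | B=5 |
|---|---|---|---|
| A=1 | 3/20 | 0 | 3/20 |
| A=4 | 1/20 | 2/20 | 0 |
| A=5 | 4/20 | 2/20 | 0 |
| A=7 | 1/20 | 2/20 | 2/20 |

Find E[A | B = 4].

16/3

P(B = 4) = 3/10.
Σ A·P over the event = 4·(2/20) + 5·(2/20) + 7·(2/20) = 8/5.
E[A | B = 4] = (8/5) / (3/10) = 16/3.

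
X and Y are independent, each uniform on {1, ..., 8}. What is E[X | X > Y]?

P(X > Y) = 7/16.
Summing X·P(x,y) over outcomes with X > Y gives 21/8.
E[X | X > Y] = (21/8) / (7/16) = 6.

6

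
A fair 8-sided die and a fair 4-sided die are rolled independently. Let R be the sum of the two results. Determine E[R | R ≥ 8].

P(R ≥ 8) = 7/16.
Σ over the event: 8·1/8 + 9·1/8 + 10·3/32 + 11·1/16 + 12·1/32 = 33/8.
E[R | R ≥ 8] = (33/8) / (7/16) = 66/7.

66/7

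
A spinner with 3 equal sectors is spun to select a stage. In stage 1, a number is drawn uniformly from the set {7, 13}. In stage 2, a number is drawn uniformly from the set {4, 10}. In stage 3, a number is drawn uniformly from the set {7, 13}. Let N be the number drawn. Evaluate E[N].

9

E[N | stage 1] = (7+13)/2 = 10.
E[N | stage 2] = (4+10)/2 = 7.
E[N | stage 3] = (7+13)/2 = 10.
E[N] = (1/3)·(10) + (1/3)·(7) + (1/3)·(10) = 9.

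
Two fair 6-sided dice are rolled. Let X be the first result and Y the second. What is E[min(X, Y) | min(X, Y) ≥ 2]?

16/5

P(min(X, Y) ≥ 2) = 25/36.
Summing min(X,Y)·P(x,y) over outcomes with min(X, Y) ≥ 2 gives 20/9.
E[min(X, Y) | min(X, Y) ≥ 2] = (20/9) / (25/36) = 16/5.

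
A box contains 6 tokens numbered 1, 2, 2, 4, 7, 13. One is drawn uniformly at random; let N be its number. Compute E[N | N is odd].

7

P(N is odd) = 1/2.
Σ over the event: 1·1/6 + 7·1/6 + 13·1/6 = 7/2.
E[N | N is odd] = (7/2) / (1/2) = 7.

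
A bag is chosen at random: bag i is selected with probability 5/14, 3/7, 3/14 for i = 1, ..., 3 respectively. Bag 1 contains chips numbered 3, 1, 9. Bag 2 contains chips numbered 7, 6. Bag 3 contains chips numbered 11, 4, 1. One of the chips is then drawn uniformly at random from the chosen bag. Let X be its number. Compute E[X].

E[X | bag 1] = (3+1+9)/3 = 13/3.
E[X | bag 2] = (7+6)/2 = 13/2.
E[X | bag 3] = (11+4+1)/3 = 16/3.
By the law of total expectation,
E[X] = (5/14)·(13/3) + (3/7)·(13/2) + (3/14)·(16/3) = 115/21.

115/21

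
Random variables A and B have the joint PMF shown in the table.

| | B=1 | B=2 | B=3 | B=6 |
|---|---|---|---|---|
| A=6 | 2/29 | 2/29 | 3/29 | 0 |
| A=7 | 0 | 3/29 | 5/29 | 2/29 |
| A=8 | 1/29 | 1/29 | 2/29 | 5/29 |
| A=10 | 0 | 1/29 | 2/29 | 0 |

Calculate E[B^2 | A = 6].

P(A = 6) = 7/29.
Summing B^2·P(A=x,B=y) over the conditioning event gives 37/29.
E[B^2 | A = 6] = (37/29) / (7/29) = 37/7.

37/7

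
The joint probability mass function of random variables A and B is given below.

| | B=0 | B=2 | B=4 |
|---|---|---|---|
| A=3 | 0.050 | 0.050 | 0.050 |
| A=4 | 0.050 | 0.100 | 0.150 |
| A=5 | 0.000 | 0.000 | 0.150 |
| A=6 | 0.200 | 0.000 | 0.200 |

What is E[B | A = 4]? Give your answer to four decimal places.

2.6667

P(A = 4) = 0.300.
Σ B·P over the event = 0·(0.050) + 2·(0.100) + 4·(0.150) = 0.800.
E[B | A = 4] = (0.800) / (0.300) = 2.6667.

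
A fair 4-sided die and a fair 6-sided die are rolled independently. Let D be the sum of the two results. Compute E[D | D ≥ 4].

136/21

P(D ≥ 4) = 7/8.
Σ over the event: 4·1/8 + 5·1/6 + 6·1/6 + 7·1/6 + 8·1/8 + 9·1/12 + 10·1/24 = 17/3.
E[D | D ≥ 4] = (17/3) / (7/8) = 136/21.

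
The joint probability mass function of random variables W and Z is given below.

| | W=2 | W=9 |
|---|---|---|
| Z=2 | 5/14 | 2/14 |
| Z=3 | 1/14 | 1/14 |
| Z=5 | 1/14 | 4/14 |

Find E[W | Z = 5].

38/5

P(Z = 5) = 5/14.
Σ W·P over the event = 2·(1/14) + 9·(4/14) = 19/7.
E[W | Z = 5] = (19/7) / (5/14) = 38/5.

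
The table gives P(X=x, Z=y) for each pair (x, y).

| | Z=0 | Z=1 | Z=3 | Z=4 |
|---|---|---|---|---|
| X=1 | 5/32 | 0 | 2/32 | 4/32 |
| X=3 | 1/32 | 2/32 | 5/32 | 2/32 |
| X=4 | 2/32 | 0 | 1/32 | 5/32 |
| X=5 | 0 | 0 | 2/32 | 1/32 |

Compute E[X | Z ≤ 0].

P(Z ≤ 0) = 1/4.
Σ X·P over the event = 1·(5/32) + 3·(1/32) + 4·(2/32) = 1/2.
E[X | Z ≤ 0] = (1/2) / (1/4) = 2.

2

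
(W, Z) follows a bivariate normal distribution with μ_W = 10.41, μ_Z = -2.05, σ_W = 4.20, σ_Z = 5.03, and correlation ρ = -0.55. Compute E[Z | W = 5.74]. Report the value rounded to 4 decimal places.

1.0261

The regression of Z on W has slope ρ·σ_Z/σ_W and passes through (μ_W, μ_Z).
E[Z | W=5.74] = -2.05 + (-0.55)·(5.03/4.20)·(5.74 − (10.41)) = -2.05 + (-0.65869)·(-4.67) = 1.0261.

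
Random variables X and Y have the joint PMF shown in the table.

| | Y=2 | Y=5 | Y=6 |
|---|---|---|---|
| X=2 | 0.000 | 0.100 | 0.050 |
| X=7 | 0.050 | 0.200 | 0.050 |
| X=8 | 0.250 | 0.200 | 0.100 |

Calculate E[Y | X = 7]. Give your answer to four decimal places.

4.6667

P(X = 7) = 0.300.
Σ Y·P over the event = 2·(0.050) + 5·(0.200) + 6·(0.050) = 1.400.
E[Y | X = 7] = (1.400) / (0.300) = 4.6667.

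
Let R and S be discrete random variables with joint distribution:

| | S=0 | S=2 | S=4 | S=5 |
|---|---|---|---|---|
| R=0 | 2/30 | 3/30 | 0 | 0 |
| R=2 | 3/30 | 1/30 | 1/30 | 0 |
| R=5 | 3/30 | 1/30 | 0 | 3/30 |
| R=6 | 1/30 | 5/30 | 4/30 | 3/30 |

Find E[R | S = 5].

11/2

P(S = 5) = 1/5.
Σ R·P over the event = 5·(3/30) + 6·(3/30) = 11/10.
E[R | S = 5] = (11/10) / (1/5) = 11/2.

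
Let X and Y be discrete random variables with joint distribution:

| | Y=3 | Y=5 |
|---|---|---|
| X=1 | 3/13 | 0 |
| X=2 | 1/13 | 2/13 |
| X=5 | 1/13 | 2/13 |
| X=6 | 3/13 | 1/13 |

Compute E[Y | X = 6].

P(X = 6) = 4/13.
Σ Y·P over the event = 3·(3/13) + 5·(1/13) = 14/13.
E[Y | X = 6] = (14/13) / (4/13) = 7/2.

7/2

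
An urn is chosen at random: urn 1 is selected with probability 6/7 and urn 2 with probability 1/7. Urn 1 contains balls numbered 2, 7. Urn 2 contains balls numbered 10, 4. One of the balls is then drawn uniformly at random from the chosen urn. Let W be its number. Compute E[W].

34/7

E[W | urn 1] = (2+7)/2 = 9/2.
E[W | urn 2] = (10+4)/2 = 7.
E[W] = (6/7)·(9/2) + (1/7)·(7) = 34/7.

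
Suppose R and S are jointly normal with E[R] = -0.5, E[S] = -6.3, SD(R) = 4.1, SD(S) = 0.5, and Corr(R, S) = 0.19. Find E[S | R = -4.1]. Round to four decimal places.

-6.3834

For a bivariate normal, E[S | R=x] = μ_S + ρ·(σ_S/σ_R)·(x − μ_R).
E[S | R=-4.1] = -6.3 + (0.19)·(0.5/4.1)·(-4.1 − (-0.5)) = -6.3 + (0.023171)·(-3.6) = -6.3834.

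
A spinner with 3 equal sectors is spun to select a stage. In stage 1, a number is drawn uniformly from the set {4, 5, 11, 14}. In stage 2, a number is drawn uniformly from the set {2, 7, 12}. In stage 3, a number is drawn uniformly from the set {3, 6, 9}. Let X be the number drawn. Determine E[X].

43/6

E[X | stage 1] = (4+5+11+14)/4 = 17/2.
E[X | stage 2] = (2+7+12)/3 = 7.
E[X | stage 3] = (3+6+9)/3 = 6.
E[X] = (1/3)·(17/2) + (1/3)·(7) + (1/3)·(6) = 43/6.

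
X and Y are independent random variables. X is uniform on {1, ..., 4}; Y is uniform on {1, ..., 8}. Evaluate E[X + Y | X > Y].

Outcomes with X > Y: (2,1), (3,1), (3,2), (4,1), (4,2), (4,3), each with probability 1/32.
E[X + Y | X > Y] = (3 + 4 + 5 + 5 + 6 + 7) / 6 = 5.

5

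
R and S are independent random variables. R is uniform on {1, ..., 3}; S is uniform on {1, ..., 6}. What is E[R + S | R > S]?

4

P(R > S) = 1/6.
Summing (R+S)·P(x,y) over outcomes with R > S gives 2/3.
E[R + S | R > S] = (2/3) / (1/6) = 4.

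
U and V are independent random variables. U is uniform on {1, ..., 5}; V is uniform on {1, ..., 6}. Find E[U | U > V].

4

P(U > V) = 1/3.
Summing U·P(x,y) over outcomes with U > V gives 4/3.
E[U | U > V] = (4/3) / (1/3) = 4.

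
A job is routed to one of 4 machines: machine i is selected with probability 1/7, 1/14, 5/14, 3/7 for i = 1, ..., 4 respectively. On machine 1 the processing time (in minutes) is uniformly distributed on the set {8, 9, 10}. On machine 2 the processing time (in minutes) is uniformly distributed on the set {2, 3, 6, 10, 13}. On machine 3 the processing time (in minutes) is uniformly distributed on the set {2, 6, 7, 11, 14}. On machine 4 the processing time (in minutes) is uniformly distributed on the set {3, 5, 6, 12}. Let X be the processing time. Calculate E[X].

519/70

E[X | machine 1] = (8+9+10)/3 = 9.
E[X | machine 2] = (2+3+6+10+13)/5 = 34/5.
E[X | machine 3] = (2+6+7+11+14)/5 = 8.
E[X | machine 4] = (3+5+6+12)/4 = 13/2.
By the law of total expectation,
E[X] = (1/7)·(9) + (1/14)·(34/5) + (5/14)·(8) + (3/7)·(13/2) = 519/70.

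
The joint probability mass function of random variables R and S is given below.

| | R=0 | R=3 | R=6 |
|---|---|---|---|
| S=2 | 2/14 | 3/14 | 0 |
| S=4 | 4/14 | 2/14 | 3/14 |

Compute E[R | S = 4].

P(S = 4) = 9/14.
Σ R·P over the event = 0·(4/14) + 3·(2/14) + 6·(3/14) = 12/7.
E[R | S = 4] = (12/7) / (9/14) = 8/3.

8/3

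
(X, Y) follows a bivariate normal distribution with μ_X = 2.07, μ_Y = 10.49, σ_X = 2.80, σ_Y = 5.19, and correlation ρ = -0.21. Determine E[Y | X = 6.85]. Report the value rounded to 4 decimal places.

8.6294

E[Y | X=x] = μ_Y + ρ(σ_Y/σ_X)(x − μ_X) for jointly normal variables.
E[Y | X=6.85] = 10.49 + (-0.21)·(5.19/2.80)·(6.85 − (2.07)) = 10.49 + (-0.38925)·(4.78) = 8.6294.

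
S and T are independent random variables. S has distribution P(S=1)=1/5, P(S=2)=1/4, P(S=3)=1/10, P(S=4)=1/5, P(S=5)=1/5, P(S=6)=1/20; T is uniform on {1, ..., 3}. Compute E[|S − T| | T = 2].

3/2

P(T = 2) = 1/3.
Summing |S−T|·P(x,y) over outcomes with T = 2 gives 1/2.
E[|S − T| | T = 2] = (1/2) / (1/3) = 3/2.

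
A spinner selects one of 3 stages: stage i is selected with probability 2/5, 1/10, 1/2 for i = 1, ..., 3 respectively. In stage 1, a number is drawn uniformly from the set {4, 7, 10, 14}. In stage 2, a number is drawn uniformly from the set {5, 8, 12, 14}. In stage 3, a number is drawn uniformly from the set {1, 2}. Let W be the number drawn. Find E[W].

209/40

E[W | stage 1] = (4+7+10+14)/4 = 35/4.
E[W | stage 2] = (5+8+12+14)/4 = 39/4.
E[W | stage 3] = (1+2)/2 = 3/2.
E[W] = (2/5)·(35/4) + (1/10)·(39/4) + (1/2)·(3/2) = 209/40.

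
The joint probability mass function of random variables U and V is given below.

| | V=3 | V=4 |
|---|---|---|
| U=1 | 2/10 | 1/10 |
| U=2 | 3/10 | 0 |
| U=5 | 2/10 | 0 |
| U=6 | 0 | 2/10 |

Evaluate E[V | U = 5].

P(U = 5) = 1/5.
Σ V·P over the event = 3·(2/10) = 3/5.
E[V | U = 5] = (3/5) / (1/5) = 3.

3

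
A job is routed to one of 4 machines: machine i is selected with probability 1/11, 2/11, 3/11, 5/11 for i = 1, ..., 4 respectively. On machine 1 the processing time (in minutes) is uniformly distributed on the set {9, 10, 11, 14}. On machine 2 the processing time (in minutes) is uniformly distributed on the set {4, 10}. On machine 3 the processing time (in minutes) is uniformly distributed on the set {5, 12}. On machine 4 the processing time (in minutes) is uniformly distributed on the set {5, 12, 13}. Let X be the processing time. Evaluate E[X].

E[X | machine 1] = (9+10+11+14)/4 = 11.
E[X | machine 2] = (4+10)/2 = 7.
E[X | machine 3] = (5+12)/2 = 17/2.
E[X | machine 4] = (5+12+13)/3 = 10.
E[X] = (1/11)·(11) + (2/11)·(7) + (3/11)·(17/2) + (5/11)·(10) = 201/22.

201/22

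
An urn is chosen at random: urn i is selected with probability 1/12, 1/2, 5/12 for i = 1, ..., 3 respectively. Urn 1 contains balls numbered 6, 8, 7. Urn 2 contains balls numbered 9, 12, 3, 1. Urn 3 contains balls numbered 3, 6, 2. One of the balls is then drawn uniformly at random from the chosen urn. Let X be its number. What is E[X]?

E[X | urn 1] = (6+8+7)/3 = 7.
E[X | urn 2] = (9+12+3+1)/4 = 25/4.
E[X | urn 3] = (3+6+2)/3 = 11/3.
E[X] = (1/12)·(7) + (1/2)·(25/4) + (5/12)·(11/3) = 377/72.

377/72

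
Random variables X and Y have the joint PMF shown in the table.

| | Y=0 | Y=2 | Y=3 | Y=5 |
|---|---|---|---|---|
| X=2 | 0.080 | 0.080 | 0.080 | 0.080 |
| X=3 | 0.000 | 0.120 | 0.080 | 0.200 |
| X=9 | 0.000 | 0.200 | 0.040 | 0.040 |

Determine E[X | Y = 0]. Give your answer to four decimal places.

2.0000

P(Y = 0) = 0.080.
Σ X·P over the event = 2·(0.080) = 0.160.
E[X | Y = 0] = (0.160) / (0.080) = 2.0000.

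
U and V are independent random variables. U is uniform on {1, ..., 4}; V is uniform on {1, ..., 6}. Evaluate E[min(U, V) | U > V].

P(U > V) = 1/4.
Summing min(U,V)·P(x,y) over outcomes with U > V gives 5/12.
E[min(U, V) | U > V] = (5/12) / (1/4) = 5/3.

5/3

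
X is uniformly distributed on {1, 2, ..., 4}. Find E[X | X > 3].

Given X > 3, X is equally likely to be any of {4}.
E[X | X > 3] = (4) / 1 = 4.

4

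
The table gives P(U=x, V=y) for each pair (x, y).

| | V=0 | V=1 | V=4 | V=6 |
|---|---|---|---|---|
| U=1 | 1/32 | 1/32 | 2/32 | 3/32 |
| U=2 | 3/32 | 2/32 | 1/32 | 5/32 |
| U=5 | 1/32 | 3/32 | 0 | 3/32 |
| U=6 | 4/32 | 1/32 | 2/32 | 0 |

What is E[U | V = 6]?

P(V = 6) = 11/32.
Σ U·P over the event = 1·(3/32) + 2·(5/32) + 5·(3/32) = 7/8.
E[U | V = 6] = (7/8) / (11/32) = 28/11.

28/11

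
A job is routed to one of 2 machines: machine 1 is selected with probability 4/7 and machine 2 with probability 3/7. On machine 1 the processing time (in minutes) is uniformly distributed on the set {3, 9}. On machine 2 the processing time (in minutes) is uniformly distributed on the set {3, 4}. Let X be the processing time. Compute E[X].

69/14

E[X | machine 1] = (3+9)/2 = 6.
E[X | machine 2] = (3+4)/2 = 7/2.
By the law of total expectation,
E[X] = (4/7)·(6) + (3/7)·(7/2) = 69/14.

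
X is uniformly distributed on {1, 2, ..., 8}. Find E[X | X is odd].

4

Given X is odd, X is equally likely to be any of {1, 3, 5, 7}.
E[X | X is odd] = (1 + 3 + 5 + 7) / 4 = 4.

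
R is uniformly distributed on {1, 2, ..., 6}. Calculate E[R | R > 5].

Given R > 5, R is equally likely to be any of {6}.
E[R | R > 5] = (6) / 1 = 6.

6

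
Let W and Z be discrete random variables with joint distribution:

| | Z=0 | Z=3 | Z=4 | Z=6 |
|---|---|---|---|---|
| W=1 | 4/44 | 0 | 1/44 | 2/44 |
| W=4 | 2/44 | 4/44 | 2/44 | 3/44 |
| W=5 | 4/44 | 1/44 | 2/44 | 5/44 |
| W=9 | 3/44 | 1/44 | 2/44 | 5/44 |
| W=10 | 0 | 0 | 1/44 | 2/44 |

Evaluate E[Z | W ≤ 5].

19/6

P(W ≤ 5) = 15/22.
Summing Z·P(W=x,Z=y) over the conditioning event gives 95/44.
E[Z | W ≤ 5] = (95/44) / (15/22) = 19/6.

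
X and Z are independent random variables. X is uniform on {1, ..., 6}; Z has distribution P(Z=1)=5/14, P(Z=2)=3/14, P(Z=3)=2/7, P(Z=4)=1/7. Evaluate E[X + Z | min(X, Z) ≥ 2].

62/9

P(min(X, Z) ≥ 2) = 15/28.
Summing (X+Z)·P(x,y) over outcomes with min(X, Z) ≥ 2 gives 155/42.
E[X + Z | min(X, Z) ≥ 2] = (155/42) / (15/28) = 62/9.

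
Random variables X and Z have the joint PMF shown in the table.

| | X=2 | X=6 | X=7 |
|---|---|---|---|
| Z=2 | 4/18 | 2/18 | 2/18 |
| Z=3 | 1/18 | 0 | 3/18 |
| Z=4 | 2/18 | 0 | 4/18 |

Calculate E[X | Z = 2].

P(Z = 2) = 4/9.
Σ X·P over the event = 2·(4/18) + 6·(2/18) + 7·(2/18) = 17/9.
E[X | Z = 2] = (17/9) / (4/9) = 17/4.

17/4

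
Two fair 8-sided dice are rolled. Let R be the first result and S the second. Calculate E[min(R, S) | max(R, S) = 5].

Outcomes with max(R, S) = 5: (1,5), (2,5), (3,5), (4,5), (5,1), (5,2), (5,3), (5,4), (5,5), each with probability 1/64.
E[min(R, S) | max(R, S) = 5] = (1 + 2 + 3 + 4 + 1 + 2 + 3 + 4 + 5) / 9 = 25/9.

25/9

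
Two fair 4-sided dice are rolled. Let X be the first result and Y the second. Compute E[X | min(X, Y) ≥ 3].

7/2

Outcomes with min(X, Y) ≥ 3: (3,3), (3,4), (4,3), (4,4), each with probability 1/16.
E[X | min(X, Y) ≥ 3] = (3 + 3 + 4 + 4) / 4 = 7/2.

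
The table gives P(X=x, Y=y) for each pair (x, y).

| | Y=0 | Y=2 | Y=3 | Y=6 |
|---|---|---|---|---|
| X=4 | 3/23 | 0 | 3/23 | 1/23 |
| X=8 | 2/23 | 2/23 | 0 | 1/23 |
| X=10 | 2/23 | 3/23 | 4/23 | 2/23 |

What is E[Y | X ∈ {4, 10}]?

P(X ∈ {4, 10}) = 18/23.
Σ Y·P over the event = 0·(3/23) + 3·(3/23) + 6·(1/23) + 0·(2/23) + 2·(3/23) + 3·(4/23) + 6·(2/23) = 45/23.
E[Y | X ∈ {4, 10}] = (45/23) / (18/23) = 5/2.

5/2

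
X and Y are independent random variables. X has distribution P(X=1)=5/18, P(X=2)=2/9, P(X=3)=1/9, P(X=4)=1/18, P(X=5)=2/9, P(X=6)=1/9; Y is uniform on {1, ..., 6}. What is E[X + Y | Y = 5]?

P(Y = 5) = 1/6.
Summing (X+Y)·P(x,y) over outcomes with Y = 5 gives 145/108.
E[X + Y | Y = 5] = (145/108) / (1/6) = 145/18.

145/18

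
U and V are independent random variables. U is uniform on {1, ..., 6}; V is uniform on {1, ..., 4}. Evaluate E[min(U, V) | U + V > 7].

10/3

P(U + V > 7) = 1/4.
Summing min(U,V)·P(x,y) over outcomes with U + V > 7 gives 5/6.
E[min(U, V) | U + V > 7] = (5/6) / (1/4) = 10/3.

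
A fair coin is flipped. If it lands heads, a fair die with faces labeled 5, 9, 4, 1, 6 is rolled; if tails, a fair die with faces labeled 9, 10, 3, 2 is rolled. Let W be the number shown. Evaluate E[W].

11/2

E[W | heads] = (5+9+4+1+6)/5 = 5.
E[W | tails] = (9+10+3+2)/4 = 6.
E[W] = (1/2)·(5) + (1/2)·(6) = 11/2.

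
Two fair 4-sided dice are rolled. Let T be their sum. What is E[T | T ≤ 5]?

4

P(T ≤ 5) = 5/8.
Σ over the event: 2·1/16 + 3·1/8 + 4·3/16 + 5·1/4 = 5/2.
E[T | T ≤ 5] = (5/2) / (5/8) = 4.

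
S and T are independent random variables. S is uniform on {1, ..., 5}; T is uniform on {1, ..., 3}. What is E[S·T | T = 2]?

P(T = 2) = 1/3.
Summing ST·P(x,y) over outcomes with T = 2 gives 2.
E[S·T | T = 2] = (2) / (1/3) = 6.

6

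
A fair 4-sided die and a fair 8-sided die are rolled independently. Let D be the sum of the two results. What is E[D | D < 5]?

P(D < 5) = 3/16.
Σ over the event: 2·1/32 + 3·1/16 + 4·3/32 = 5/8.
E[D | D < 5] = (5/8) / (3/16) = 10/3.

10/3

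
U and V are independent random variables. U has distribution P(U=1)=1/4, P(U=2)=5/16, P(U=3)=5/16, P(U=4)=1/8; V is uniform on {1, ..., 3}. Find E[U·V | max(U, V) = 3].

11/2

P(max(U, V) = 3) = 1/2.
Summing UV·P(x,y) over outcomes with max(U, V) = 3 gives 11/4.
E[U·V | max(U, V) = 3] = (11/4) / (1/2) = 11/2.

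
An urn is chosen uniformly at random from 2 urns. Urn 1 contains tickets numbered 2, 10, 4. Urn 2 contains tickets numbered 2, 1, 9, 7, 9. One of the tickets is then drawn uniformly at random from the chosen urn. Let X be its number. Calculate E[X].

82/15

E[X | urn 1] = (2+10+4)/3 = 16/3.
E[X | urn 2] = (2+1+9+7+9)/5 = 28/5.
E[X] = (1/2)·(16/3) + (1/2)·(28/5) = 82/15.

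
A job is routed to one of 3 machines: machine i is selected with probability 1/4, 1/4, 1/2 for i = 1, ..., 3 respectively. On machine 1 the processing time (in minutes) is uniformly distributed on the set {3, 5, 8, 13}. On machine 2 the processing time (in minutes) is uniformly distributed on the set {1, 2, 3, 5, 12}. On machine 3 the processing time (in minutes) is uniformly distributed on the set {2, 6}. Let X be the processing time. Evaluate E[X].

E[X | machine 1] = (3+5+8+13)/4 = 29/4.
E[X | machine 2] = (1+2+3+5+12)/5 = 23/5.
E[X | machine 3] = (2+6)/2 = 4.
E[X] = (1/4)·(29/4) + (1/4)·(23/5) + (1/2)·(4) = 397/80.

397/80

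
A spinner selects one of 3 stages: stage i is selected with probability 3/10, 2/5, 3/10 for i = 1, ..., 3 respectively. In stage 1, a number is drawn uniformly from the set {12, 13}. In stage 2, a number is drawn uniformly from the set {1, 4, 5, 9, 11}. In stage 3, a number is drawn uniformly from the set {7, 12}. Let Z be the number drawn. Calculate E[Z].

E[Z | stage 1] = (12+13)/2 = 25/2.
E[Z | stage 2] = (1+4+5+9+11)/5 = 6.
E[Z | stage 3] = (7+12)/2 = 19/2.
E[Z] = (3/10)·(25/2) + (2/5)·(6) + (3/10)·(19/2) = 9.

9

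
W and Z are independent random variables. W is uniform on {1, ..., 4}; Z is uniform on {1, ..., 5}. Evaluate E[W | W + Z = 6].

Outcomes with W + Z = 6: (1,5), (2,4), (3,3), (4,2), each with probability 1/20.
E[W | W + Z = 6] = (1 + 2 + 3 + 4) / 4 = 5/2.

5/2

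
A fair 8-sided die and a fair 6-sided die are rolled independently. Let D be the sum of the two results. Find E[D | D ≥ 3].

382/47

P(D ≥ 3) = 47/48.
E[D | D ≥ 3] = (191/24) / (47/48) = 382/47.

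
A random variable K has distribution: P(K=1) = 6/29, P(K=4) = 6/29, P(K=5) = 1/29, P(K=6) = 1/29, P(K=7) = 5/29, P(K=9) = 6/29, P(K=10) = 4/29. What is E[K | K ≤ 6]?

P(K ≤ 6) = 14/29.
Σ over the event: 1·6/29 + 4·6/29 + 5·1/29 + 6·1/29 = 41/29.
E[K | K ≤ 6] = (41/29) / (14/29) = 41/14.

41/14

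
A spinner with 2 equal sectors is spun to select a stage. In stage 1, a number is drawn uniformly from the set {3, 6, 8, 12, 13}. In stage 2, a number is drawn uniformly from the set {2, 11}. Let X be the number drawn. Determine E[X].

149/20

E[X | stage 1] = (3+6+8+12+13)/5 = 42/5.
E[X | stage 2] = (2+11)/2 = 13/2.
E[X] = (1/2)·(42/5) + (1/2)·(13/2) = 149/20.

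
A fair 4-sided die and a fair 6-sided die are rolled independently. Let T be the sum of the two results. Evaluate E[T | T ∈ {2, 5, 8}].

23/4

P(T ∈ {2, 5, 8}) = 1/3.
Σ over the event: 2·1/24 + 5·1/6 + 8·1/8 = 23/12.
E[T | T ∈ {2, 5, 8}] = (23/12) / (1/3) = 23/4.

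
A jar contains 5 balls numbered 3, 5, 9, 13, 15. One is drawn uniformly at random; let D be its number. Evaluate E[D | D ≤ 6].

P(D ≤ 6) = 2/5.
Σ over the event: 3·1/5 + 5·1/5 = 8/5.
E[D | D ≤ 6] = (8/5) / (2/5) = 4.

4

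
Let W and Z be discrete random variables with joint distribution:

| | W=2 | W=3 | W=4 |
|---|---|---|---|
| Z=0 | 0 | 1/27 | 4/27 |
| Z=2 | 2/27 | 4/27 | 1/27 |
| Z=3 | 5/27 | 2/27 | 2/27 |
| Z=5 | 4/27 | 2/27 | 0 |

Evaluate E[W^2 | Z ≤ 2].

133/12

P(Z ≤ 2) = 4/9.
Σ W^2·P over the event = 4·(2/27) + 9·(1/27) + 9·(4/27) + 16·(4/27) + 16·(1/27) = 133/27.
E[W^2 | Z ≤ 2] = (133/27) / (4/9) = 133/12.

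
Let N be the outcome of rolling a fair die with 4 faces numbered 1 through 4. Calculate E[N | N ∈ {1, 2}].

3/2

P(N ∈ {1, 2}) = 1/2.
Σ over the event: 1·1/4 + 2·1/4 = 3/4.
E[N | N ∈ {1, 2}] = (3/4) / (1/2) = 3/2.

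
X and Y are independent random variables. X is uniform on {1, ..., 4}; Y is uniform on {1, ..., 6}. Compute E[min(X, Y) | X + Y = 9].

7/2

P(X + Y = 9) = 1/12.
Summing min(X,Y)·P(x,y) over outcomes with X + Y = 9 gives 7/24.
E[min(X, Y) | X + Y = 9] = (7/24) / (1/12) = 7/2.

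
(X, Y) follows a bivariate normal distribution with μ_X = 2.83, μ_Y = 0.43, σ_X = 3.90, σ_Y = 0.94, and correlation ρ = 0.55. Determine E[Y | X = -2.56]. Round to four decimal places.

-0.2845

For a bivariate normal, E[Y | X=x] = μ_Y + ρ·(σ_Y/σ_X)·(x − μ_X).
E[Y | X=-2.56] = 0.43 + (0.55)·(0.94/3.90)·(-2.56 − (2.83)) = 0.43 + (0.13256)·(-5.39) = -0.2845.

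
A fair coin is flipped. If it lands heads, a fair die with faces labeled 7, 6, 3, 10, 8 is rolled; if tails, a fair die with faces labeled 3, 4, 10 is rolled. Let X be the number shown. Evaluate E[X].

187/30

E[X | heads] = (7+6+3+10+8)/5 = 34/5.
E[X | tails] = (3+4+10)/3 = 17/3.
By the law of total expectation,
E[X] = (1/2)·(34/5) + (1/2)·(17/3) = 187/30.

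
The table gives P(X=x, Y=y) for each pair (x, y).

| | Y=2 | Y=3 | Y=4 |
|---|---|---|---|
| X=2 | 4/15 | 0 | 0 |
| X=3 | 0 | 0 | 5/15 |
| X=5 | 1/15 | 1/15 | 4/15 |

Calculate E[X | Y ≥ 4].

P(Y ≥ 4) = 3/5.
Σ X·P over the event = 3·(5/15) + 5·(4/15) = 7/3.
E[X | Y ≥ 4] = (7/3) / (3/5) = 35/9.

35/9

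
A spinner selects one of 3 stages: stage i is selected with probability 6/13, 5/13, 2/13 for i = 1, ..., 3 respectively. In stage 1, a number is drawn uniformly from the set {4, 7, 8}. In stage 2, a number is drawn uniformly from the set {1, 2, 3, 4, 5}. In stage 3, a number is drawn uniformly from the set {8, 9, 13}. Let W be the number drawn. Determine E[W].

E[W | stage 1] = (4+7+8)/3 = 19/3.
E[W | stage 2] = (1+2+3+4+5)/5 = 3.
E[W | stage 3] = (8+9+13)/3 = 10.
By the law of total expectation,
E[W] = (6/13)·(19/3) + (5/13)·(3) + (2/13)·(10) = 73/13.

73/13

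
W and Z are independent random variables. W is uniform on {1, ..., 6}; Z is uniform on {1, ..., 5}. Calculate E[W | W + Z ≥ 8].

5

Outcomes with W + Z ≥ 8: (3,5), (4,4), (4,5), (5,3), (5,4), (5,5), (6,2), (6,3), (6,4), (6,5), each with probability 1/30.
E[W | W + Z ≥ 8] = (3 + 4 + 4 + 5 + 5 + 5 + 6 + 6 + 6 + 6) / 10 = 5.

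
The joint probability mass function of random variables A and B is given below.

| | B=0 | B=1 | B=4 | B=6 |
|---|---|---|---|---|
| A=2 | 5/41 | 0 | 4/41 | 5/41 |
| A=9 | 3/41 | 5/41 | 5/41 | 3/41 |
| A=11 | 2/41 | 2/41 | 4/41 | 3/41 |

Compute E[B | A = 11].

P(A = 11) = 11/41.
Σ B·P over the event = 0·(2/41) + 1·(2/41) + 4·(4/41) + 6·(3/41) = 36/41.
E[B | A = 11] = (36/41) / (11/41) = 36/11.

36/11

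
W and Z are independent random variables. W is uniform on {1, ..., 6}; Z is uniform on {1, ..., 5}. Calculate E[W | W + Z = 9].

5

Outcomes with W + Z = 9: (4,5), (5,4), (6,3), each with probability 1/30.
E[W | W + Z = 9] = (4 + 5 + 6) / 3 = 5.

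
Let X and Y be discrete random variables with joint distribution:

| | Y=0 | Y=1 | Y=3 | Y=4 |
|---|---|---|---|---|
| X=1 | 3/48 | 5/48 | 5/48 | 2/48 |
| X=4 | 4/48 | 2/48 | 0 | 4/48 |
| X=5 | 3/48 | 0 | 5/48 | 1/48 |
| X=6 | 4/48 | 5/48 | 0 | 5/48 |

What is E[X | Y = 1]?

43/12

P(Y = 1) = 1/4.
Σ X·P over the event = 1·(5/48) + 4·(2/48) + 6·(5/48) = 43/48.
E[X | Y = 1] = (43/48) / (1/4) = 43/12.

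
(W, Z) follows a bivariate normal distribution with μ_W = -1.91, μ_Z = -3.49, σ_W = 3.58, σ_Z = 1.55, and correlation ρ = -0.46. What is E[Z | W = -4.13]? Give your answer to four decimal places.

-3.0479

E[Z | W=x] = μ_Z + ρ(σ_Z/σ_W)(x − μ_W) for jointly normal variables.
E[Z | W=-4.13] = -3.49 + (-0.46)·(1.55/3.58)·(-4.13 − (-1.91)) = -3.49 + (-0.19916)·(-2.22) = -3.0479.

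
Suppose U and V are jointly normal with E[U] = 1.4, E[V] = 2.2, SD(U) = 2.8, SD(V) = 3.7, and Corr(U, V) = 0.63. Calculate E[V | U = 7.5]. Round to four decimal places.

7.2783

The regression of V on U has slope ρ·σ_V/σ_U and passes through (μ_U, μ_V).
E[V | U=7.5] = 2.2 + (0.63)·(3.7/2.8)·(7.5 − (1.4)) = 2.2 + (0.8325)·(6.1) = 7.2783.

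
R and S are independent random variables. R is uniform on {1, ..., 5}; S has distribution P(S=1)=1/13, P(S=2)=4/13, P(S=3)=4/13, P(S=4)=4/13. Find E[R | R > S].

P(R > S) = 28/65.
Summing R·P(x,y) over outcomes with R > S gives 118/65.
E[R | R > S] = (118/65) / (28/65) = 59/14.

59/14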